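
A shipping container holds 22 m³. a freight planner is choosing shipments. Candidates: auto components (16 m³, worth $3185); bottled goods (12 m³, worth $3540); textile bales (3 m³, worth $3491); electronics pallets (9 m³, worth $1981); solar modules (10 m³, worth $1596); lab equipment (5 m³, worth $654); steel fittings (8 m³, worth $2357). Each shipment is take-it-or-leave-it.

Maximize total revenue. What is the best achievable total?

Density check — textile bales 1163.67, bottled goods 295.00, steel fittings 294.62 are the best per m³.
A density-first pass picks bottled goods + textile bales + lab equipment — 7685 at 20 m³.
The 17 m³ tied up in bottled goods and lab equipment is better spent on electronics pallets + steel fittings — total rises to 7829 (20 m³).
The closest alternative, bottled goods + textile bales + lab equipment, reaches only 7685.

7829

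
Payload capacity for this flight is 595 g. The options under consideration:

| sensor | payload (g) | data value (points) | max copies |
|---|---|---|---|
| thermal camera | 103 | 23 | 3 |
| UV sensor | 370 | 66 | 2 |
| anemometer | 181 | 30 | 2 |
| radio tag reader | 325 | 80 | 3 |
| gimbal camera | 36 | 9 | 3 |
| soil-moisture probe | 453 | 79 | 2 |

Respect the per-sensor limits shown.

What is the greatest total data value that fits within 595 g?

135

Density check — gimbal camera 0.25, radio tag reader 0.25, thermal camera 0.22 are the best per g.
A density-first pass picks thermal camera + radio tag reader + 3×gimbal camera — 130 at 536 g.
Dropping 2×gimbal camera frees 72 g; slotting in thermal camera (103 g) lifts the total to 135 at 567 g.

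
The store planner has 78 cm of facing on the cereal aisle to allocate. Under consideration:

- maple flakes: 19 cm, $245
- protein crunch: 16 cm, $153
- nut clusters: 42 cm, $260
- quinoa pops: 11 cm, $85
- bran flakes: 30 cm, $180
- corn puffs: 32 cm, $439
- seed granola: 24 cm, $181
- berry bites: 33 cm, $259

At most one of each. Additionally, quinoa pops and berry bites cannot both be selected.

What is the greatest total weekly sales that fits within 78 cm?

922

The ratio ordering already packs tightly: maple flakes + protein crunch + quinoa pops + corn puffs, 78 cm, 922.
Nothing else feasible within 78 cm beats 922.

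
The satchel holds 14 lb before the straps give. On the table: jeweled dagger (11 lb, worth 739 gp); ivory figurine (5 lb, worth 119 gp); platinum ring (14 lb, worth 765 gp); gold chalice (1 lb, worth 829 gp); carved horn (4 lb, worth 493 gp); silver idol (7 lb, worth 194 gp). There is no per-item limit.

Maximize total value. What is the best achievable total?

The ratio ordering already packs tightly: 14×gold chalice, 14 lb, 11606.

11606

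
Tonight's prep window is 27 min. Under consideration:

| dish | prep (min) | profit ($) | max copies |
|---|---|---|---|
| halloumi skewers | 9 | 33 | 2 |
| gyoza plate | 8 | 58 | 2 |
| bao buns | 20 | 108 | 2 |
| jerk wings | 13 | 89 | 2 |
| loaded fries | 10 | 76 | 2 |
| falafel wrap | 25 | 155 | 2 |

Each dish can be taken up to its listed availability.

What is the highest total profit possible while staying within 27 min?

192

Density check — loaded fries 7.60, gyoza plate 7.25, jerk wings 6.85 are the best per min.
The ratio heuristic lands on 2×loaded fries (152) but leaves 7 min idle.
The 10 min tied up in loaded fries is better spent on 2×gyoza plate — total rises to 192 (26 min).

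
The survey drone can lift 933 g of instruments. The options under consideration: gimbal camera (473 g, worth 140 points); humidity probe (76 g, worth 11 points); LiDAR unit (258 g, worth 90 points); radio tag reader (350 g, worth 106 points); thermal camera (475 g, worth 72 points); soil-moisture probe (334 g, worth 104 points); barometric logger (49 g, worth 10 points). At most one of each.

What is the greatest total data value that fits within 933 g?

265

Filling by ratio: humidity probe + LiDAR unit + soil-moisture probe + barometric logger for 215, with 216 g left unused.
The 258 g tied up in LiDAR unit is better spent on gimbal camera — total rises to 265 (932 g).
Every other selection either busts 933 g or fails to beat 265.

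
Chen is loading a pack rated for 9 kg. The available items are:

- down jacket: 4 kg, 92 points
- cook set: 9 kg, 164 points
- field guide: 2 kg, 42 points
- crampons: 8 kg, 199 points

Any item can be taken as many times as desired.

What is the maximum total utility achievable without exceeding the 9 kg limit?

Density check — crampons 24.88, down jacket 23.00, field guide 21.00 are the best per kg.
Best packing: crampons — 8 kg, 199 total.
That's the maximum — no swap from here does better than 199.

199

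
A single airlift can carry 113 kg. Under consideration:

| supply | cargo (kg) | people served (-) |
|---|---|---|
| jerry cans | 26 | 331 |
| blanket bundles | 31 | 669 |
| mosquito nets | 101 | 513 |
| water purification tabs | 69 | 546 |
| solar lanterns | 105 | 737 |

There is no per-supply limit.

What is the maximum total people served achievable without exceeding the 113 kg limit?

2007

Best packing: 3×blanket bundles — 93 kg, 2007 total.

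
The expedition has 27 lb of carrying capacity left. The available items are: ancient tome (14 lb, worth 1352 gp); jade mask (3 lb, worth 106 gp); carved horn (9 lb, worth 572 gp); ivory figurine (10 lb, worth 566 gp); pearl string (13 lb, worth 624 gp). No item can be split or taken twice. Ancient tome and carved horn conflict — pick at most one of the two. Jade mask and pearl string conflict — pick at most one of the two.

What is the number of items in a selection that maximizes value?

3

Best achievable value is 2024.
One optimal bundle: ancient tome + jade mask + ivory figurine (27 lb).
Every optimal selection uses 3 items.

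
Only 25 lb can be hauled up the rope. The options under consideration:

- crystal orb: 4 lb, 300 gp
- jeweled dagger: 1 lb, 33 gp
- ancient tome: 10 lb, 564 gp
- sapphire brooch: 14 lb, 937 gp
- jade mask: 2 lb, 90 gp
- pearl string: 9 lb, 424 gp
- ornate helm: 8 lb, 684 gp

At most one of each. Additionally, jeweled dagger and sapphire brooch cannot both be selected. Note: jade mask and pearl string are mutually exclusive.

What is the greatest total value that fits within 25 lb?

1711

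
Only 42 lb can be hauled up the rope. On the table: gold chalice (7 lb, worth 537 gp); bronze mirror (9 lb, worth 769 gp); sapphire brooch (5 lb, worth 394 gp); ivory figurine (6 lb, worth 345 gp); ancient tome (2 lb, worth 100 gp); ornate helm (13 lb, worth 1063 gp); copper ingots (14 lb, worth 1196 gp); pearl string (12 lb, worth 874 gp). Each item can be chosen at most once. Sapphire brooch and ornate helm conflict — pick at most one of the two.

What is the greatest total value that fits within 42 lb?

Gold chalice + bronze mirror + copper ingots + pearl string uses 42 of the 42 lb and totals 3376.
The closest alternative, bronze mirror + ivory figurine + ornate helm + copper ingots, reaches only 3373.

3376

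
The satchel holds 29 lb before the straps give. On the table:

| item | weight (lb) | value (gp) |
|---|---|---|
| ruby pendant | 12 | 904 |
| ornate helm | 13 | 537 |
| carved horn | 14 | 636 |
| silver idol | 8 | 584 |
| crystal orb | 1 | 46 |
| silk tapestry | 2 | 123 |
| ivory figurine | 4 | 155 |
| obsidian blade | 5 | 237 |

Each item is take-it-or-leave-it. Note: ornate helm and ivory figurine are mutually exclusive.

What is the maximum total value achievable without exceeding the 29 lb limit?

By value per lb: ruby pendant 75.33, silver idol 73.00, silk tapestry 61.50, obsidian blade 47.40 lead.
Best packing: ruby pendant + silver idol + crystal orb + silk tapestry + obsidian blade — 28 lb, 1894 total.
Runner-up ruby pendant + silver idol + ivory figurine + obsidian blade tops out at 1880.

1894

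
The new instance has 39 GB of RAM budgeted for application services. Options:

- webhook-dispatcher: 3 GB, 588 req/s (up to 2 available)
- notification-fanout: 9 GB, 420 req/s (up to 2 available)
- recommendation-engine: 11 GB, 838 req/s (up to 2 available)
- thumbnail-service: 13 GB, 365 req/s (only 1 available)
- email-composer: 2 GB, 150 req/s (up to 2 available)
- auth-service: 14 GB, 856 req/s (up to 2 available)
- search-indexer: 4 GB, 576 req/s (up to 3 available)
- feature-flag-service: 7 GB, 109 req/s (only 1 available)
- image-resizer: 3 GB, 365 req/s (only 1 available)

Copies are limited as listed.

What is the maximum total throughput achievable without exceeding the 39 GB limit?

4425

Greedy by ratio would take 2×webhook-dispatcher + recommendation-engine + 2×email-composer + 3×search-indexer + image-resizer: 36 GB used, total 4407.
Replace recommendation-engine with auth-service: the trade gains 18 net, giving 4425 at 39 GB.
Every other selection either busts 39 GB or exceeds an availability limit or fails to beat 4425.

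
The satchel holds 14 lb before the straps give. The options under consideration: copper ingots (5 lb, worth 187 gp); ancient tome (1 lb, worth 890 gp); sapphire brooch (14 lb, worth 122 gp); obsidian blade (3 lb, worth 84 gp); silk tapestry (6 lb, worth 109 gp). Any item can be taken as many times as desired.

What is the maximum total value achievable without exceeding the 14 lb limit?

12460

Density check — ancient tome 890.00, copper ingots 37.40, obsidian blade 28.00, silk tapestry 18.17 are the best per lb.
Taking 14×ancient tome: 14 lb used, 12460 in value.
Every other selection either busts 14 lb or fails to beat 12460.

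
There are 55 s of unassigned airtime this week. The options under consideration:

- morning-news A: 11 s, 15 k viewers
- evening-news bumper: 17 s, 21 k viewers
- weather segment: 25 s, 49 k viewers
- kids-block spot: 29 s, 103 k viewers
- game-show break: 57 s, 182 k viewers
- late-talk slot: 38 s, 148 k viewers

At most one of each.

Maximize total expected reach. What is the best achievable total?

Taking the top-ratio spots first gives morning-news A + late-talk slot for 163 (49 s).
Replace morning-news A with evening-news bumper: the trade gains 6 net, giving 169 at 55 s.
Next best is morning-news A + late-talk slot at 163 (49 s) — short by 6.

169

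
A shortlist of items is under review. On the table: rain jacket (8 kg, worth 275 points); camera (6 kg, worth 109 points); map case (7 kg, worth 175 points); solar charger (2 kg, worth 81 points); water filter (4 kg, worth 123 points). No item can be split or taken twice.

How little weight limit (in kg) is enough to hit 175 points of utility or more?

6

Minimise kg subject to total utility ≥ 175.
solar charger + water filter: 204 utility at 6 kg.
No combination under 6 kg hits 175.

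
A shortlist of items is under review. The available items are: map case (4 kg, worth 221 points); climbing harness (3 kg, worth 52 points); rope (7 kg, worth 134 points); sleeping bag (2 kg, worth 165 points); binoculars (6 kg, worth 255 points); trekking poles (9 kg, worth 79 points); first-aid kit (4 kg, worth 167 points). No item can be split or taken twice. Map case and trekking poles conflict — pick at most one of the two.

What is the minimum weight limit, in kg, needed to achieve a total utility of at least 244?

6

Need the lightest bundle worth ≥ 244.
Taking map case + sleeping bag gives 386 (≥ 244) for 6 kg.
Below 6 kg the best achievable stays under 244.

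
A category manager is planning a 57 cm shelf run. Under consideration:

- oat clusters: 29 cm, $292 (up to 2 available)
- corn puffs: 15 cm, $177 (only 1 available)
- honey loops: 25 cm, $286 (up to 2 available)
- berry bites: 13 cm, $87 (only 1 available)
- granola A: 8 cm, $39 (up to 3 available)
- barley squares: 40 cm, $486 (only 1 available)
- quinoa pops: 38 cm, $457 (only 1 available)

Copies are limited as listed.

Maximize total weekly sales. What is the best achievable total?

Best packing: corn puffs + barley squares — 55 cm, 663 total.
Every other selection either busts 57 cm or exceeds an availability limit or fails to beat 663.

663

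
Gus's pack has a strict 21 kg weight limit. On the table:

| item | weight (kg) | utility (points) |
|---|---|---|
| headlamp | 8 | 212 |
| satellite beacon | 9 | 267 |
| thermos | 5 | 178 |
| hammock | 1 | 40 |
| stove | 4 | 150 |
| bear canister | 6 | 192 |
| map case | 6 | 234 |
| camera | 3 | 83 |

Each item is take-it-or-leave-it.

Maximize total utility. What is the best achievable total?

754

Ranking by ratio (utility/kg): hammock 40.00, map case 39.00, stove 37.50, thermos 35.60.
The ratio heuristic lands on thermos + hammock + stove + map case + camera (685) but leaves 2 kg idle.
Dropping hammock and camera frees 4 kg; slotting in bear canister (6 kg) lifts the total to 754 at 21 kg.
The closest alternative, thermos + hammock + bear canister + map case + camera, reaches only 727.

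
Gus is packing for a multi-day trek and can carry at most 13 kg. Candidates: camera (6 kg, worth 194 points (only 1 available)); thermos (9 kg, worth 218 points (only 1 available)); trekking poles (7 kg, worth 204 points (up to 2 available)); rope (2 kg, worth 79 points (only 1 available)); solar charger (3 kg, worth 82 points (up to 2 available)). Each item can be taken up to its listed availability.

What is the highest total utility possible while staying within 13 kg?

398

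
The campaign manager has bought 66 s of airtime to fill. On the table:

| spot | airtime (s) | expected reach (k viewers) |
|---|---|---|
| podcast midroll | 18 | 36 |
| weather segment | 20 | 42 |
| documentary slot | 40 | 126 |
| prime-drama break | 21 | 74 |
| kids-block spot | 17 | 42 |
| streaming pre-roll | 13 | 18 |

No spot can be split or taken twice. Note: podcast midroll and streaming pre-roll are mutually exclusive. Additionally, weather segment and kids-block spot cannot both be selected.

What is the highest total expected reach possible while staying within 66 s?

Documentary slot + prime-drama break uses 61 of the 66 s and totals 200.

200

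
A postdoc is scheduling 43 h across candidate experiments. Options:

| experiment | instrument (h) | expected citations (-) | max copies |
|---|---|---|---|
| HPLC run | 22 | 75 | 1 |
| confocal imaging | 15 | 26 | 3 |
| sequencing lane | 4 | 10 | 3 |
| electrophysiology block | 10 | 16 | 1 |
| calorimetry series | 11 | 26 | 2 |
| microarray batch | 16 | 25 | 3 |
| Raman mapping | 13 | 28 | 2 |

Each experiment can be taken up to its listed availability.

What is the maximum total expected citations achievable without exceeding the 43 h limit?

123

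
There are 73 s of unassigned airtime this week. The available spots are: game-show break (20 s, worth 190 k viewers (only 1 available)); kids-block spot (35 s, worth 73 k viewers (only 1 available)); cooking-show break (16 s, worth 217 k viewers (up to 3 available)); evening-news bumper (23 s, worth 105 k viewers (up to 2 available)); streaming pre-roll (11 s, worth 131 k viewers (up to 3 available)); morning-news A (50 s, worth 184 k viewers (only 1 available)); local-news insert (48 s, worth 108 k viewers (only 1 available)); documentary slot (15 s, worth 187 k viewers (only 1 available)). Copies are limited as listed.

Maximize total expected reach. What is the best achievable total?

913

Greedy by ratio would take 3×cooking-show break + documentary slot: 63 s used, total 838.
Replace documentary slot with 2×streaming pre-roll: the trade gains 75 net, giving 913 at 70 s.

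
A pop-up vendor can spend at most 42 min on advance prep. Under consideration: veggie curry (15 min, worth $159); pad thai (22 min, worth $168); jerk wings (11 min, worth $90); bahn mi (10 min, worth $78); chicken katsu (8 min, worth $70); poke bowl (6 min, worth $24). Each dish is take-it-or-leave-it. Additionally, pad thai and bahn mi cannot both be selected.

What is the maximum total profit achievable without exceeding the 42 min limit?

Taking the top-ratio dishes first gives veggie curry + jerk wings + chicken katsu + poke bowl for 343 (40 min).
The 8 min tied up in chicken katsu is better spent on bahn mi — total rises to 351 (42 min).
The closest alternative, veggie curry + jerk wings + chicken katsu + poke bowl, reaches only 343.

351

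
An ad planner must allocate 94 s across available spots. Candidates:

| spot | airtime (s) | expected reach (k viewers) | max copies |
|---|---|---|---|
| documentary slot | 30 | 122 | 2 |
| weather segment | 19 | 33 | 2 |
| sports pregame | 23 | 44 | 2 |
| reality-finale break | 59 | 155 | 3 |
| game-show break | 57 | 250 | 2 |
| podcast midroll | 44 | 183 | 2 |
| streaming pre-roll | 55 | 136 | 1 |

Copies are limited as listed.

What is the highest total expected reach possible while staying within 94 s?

By expected reach per s: game-show break 4.39, podcast midroll 4.16, documentary slot 4.07 lead.
Best packing: documentary slot + game-show break — 87 s, 372 total.
Every other selection either busts 94 s or exceeds an availability limit or fails to beat 372.

372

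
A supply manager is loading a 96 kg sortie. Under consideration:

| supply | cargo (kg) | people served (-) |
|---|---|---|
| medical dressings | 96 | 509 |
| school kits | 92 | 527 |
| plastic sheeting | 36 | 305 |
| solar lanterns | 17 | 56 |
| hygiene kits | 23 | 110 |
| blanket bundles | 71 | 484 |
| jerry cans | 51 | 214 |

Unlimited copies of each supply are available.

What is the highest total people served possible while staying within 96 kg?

720

2×plastic sheeting + hygiene kits uses 95 of the 96 kg and totals 720.
Nothing else within 96 kg beats 720.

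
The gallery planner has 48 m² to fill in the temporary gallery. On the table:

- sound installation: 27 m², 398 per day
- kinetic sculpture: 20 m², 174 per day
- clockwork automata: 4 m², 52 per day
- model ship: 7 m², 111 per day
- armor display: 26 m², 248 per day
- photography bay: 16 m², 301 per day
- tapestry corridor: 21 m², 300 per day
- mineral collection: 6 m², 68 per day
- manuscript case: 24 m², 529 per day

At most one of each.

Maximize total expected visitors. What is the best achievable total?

941

The ratio ordering already packs tightly: model ship + photography bay + manuscript case, 47 m², 941.
The closest alternative, photography bay + mineral collection + manuscript case, reaches only 898.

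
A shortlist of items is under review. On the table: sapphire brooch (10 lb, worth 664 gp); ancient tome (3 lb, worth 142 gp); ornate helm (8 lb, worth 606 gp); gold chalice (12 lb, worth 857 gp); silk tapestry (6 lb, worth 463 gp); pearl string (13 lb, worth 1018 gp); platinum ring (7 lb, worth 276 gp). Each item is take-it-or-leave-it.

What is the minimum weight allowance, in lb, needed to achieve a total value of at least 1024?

14

Minimise lb subject to total value ≥ 1024.
Taking ornate helm + silk tapestry gives 1069 (≥ 1024) for 14 lb.
No combination under 14 lb hits 1024.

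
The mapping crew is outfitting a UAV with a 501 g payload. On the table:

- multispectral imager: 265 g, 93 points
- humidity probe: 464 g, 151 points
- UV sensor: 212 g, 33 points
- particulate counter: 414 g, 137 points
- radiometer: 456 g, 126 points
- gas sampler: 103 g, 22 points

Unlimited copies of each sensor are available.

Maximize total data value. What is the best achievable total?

Density check — multispectral imager 0.35, particulate counter 0.33, humidity probe 0.33, radiometer 0.28 are the best per g.
Filling by ratio: multispectral imager + 2×gas sampler for 137, with 30 g left unused.
The 471 g tied up in multispectral imager and 2×gas sampler is better spent on humidity probe — total rises to 151 (464 g).
Nothing else within 501 g beats 151.

151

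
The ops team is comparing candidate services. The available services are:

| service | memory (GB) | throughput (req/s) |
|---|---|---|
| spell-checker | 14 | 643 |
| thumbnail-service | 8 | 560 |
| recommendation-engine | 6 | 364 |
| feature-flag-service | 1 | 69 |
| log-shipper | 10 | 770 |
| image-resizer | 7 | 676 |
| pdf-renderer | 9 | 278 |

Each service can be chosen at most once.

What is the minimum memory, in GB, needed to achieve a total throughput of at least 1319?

17

Minimise GB subject to total throughput ≥ 1319.
Taking log-shipper + image-resizer gives 1446 (≥ 1319) for 17 GB.
Below 17 GB the best achievable stays under 1319.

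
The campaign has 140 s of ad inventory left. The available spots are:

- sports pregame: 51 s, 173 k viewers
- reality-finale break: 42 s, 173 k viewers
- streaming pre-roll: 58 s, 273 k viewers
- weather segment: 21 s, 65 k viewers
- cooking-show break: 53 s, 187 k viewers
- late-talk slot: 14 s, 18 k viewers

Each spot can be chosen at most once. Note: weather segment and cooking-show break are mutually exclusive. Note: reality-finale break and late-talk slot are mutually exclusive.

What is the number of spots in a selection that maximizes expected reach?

The maximum expected reach within 140 s is 511.
sports pregame + streaming pre-roll + weather segment hits 511 at 130 s.
Any selection reaching 511 contains exactly 3 spots.

3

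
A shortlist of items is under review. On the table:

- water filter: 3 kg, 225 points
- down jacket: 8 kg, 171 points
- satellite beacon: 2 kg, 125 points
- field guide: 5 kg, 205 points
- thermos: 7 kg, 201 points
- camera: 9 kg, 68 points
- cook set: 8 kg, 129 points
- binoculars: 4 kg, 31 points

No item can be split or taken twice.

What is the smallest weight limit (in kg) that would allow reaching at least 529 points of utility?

Minimise kg subject to total utility ≥ 529.
Taking water filter + satellite beacon + field guide gives 555 (≥ 529) for 10 kg.
Any bundle with less than 10 kg falls short of 529.

10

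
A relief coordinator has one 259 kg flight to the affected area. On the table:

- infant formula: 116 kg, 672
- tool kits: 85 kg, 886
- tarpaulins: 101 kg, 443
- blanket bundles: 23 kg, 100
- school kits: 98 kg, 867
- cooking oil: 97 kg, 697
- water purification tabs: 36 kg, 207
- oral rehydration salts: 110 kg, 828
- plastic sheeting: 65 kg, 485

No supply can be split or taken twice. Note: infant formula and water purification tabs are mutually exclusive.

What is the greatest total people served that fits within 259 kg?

2238

Ranking by ratio (people served/kg): tool kits 10.42, school kits 8.85, oral rehydration salts 7.53.
Best packing: tool kits + school kits + plastic sheeting — 248 kg, 2238 total.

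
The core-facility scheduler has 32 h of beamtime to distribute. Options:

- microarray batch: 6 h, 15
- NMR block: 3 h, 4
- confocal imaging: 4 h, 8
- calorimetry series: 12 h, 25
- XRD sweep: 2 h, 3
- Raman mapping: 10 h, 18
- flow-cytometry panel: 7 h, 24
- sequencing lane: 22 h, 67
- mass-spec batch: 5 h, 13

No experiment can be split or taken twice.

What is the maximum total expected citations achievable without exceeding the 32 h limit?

95

Density check — flow-cytometry panel 3.43, sequencing lane 3.05, mass-spec batch 2.60, microarray batch 2.50 are the best per h.
Filling by ratio: XRD sweep + flow-cytometry panel + sequencing lane for 94, with 1 h left unused.
The 2 h tied up in XRD sweep is better spent on NMR block — total rises to 95 (32 h).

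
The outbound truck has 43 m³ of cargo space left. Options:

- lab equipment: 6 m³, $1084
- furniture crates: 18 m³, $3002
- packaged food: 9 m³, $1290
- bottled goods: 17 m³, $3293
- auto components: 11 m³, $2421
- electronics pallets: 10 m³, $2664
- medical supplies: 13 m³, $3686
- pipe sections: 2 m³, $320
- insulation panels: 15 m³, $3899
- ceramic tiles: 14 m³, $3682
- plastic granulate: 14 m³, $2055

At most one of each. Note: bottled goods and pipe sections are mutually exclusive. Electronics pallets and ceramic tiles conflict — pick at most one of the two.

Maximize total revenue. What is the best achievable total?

11267

Density check — medical supplies 283.54, electronics pallets 266.40, ceramic tiles 263.00 are the best per m³.
Medical supplies + insulation panels + ceramic tiles uses 42 of the 43 m³ and totals 11267.
Next best is electronics pallets + medical supplies + pipe sections + insulation panels at 10569 (40 m³) — short by 698.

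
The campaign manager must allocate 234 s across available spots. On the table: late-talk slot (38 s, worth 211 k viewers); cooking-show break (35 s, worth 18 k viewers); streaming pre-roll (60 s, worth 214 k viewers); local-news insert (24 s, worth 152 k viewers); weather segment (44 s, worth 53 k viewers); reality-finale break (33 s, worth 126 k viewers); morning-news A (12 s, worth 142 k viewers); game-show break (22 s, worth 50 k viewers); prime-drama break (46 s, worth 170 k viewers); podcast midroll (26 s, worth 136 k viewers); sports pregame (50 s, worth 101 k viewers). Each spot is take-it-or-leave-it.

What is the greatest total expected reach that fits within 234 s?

1075

Taking the top-ratio spots first gives late-talk slot + local-news insert + reality-finale break + morning-news A + game-show break + prime-drama break + podcast midroll for 987 (201 s).
Dropping reality-finale break frees 33 s; slotting in streaming pre-roll (60 s) lifts the total to 1075 at 228 s.
Runner-up late-talk slot + local-news insert + reality-finale break + morning-news A + prime-drama break + podcast midroll + sports pregame tops out at 1038.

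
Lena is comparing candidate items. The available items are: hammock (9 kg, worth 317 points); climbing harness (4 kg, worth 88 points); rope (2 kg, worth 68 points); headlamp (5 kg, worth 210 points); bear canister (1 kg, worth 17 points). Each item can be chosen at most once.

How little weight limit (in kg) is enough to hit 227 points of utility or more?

6

Minimise kg subject to total utility ≥ 227.
headlamp + bear canister: 227 utility at 6 kg.
Any bundle with less than 6 kg falls short of 227.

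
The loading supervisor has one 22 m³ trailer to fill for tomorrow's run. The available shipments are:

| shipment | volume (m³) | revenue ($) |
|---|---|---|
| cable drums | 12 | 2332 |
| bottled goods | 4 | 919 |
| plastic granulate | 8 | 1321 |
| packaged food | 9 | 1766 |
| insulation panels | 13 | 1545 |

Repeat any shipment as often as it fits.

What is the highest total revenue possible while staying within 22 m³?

Taking 5×bottled goods: 20 m³ used, 4595 in revenue.

4595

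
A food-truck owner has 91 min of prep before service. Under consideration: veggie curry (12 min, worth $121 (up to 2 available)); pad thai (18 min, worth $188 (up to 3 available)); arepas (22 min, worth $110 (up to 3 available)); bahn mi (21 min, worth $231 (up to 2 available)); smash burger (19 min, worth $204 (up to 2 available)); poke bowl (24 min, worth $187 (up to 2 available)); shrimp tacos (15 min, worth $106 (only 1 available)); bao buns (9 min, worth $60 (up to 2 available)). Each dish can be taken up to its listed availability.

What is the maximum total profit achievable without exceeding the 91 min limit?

975

By profit per min: bahn mi 11.00, smash burger 10.74, pad thai 10.44, veggie curry 10.08 lead.
A density-first pass picks 2×bahn mi + 2×smash burger + bao buns — 930 at 89 min.
The 28 min tied up in smash burger and bao buns is better spent on veggie curry + pad thai — total rises to 975 (91 min).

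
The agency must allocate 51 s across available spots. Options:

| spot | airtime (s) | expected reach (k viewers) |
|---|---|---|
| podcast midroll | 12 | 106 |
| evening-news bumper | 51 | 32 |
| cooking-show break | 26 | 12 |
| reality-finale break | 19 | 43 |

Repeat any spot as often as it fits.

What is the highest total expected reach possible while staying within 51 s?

The ratio ordering already packs tightly: 4×podcast midroll, 48 s, 424.

424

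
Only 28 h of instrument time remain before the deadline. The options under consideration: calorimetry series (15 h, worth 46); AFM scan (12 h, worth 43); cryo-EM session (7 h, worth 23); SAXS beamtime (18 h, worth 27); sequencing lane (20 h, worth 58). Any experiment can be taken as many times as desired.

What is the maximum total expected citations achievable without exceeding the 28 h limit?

92

A density-first pass picks 2×AFM scan — 86 at 24 h.
Replace 2×AFM scan with 4×cryo-EM session: the trade gains 6 net, giving 92 at 28 h.
Nothing else within 28 h beats 92.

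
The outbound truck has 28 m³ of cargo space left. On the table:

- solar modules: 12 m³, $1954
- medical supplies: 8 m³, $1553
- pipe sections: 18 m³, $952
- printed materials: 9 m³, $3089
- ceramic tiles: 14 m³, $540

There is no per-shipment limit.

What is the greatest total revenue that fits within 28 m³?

Taking 3×printed materials: 27 m³ used, 9267 in revenue.
Nothing else within 28 m³ beats 9267.

9267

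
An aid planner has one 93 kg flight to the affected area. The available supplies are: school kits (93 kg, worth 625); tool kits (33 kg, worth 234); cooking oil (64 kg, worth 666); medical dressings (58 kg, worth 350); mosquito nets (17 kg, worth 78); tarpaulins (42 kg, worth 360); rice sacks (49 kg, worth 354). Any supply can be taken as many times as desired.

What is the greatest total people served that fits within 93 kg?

Taking cooking oil + mosquito nets: 81 kg used, 744 in people served.
That's the maximum — no swap from here does better than 744.

744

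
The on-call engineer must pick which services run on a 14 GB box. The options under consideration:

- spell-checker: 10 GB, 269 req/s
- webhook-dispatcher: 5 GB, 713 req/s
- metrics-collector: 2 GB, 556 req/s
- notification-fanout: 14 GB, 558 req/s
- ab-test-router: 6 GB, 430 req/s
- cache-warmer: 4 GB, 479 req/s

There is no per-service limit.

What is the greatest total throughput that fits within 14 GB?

The ratio ordering already packs tightly: 7×metrics-collector, 14 GB, 3892.

3892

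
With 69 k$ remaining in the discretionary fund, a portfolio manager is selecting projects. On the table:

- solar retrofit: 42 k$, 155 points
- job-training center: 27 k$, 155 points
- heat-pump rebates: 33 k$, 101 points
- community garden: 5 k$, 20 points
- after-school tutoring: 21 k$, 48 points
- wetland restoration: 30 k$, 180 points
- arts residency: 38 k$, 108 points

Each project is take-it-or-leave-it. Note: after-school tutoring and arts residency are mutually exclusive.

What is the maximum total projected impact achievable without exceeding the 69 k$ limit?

355

Density check — wetland restoration 6.00, job-training center 5.74, community garden 4.00 are the best per k$.
The ratio ordering already packs tightly: job-training center + community garden + wetland restoration, 62 k$, 355.
The spare 7 k$ is too small for any remaining project, and no feasible exchange beats 355.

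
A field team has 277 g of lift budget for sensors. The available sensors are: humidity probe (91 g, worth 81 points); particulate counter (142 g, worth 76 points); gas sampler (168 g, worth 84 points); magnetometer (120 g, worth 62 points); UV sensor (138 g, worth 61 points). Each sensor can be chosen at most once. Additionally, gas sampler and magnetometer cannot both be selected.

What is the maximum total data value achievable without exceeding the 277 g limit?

Density check — humidity probe 0.89, particulate counter 0.54, magnetometer 0.52, gas sampler 0.50 are the best per g.
Filling by ratio: humidity probe + particulate counter for 157, with 44 g left unused.
The 142 g tied up in particulate counter is better spent on gas sampler — total rises to 165 (259 g).

165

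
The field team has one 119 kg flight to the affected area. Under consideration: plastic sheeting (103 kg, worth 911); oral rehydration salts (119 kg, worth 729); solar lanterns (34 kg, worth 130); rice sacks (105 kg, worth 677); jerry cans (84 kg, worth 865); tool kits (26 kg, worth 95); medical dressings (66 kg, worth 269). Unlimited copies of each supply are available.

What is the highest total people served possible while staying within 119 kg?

Density check — jerry cans 10.30, plastic sheeting 8.84, rice sacks 6.45 are the best per kg.
The ratio ordering already packs tightly: solar lanterns + jerry cans, 118 kg, 995.
That's the maximum — no swap from here does better than 995.

995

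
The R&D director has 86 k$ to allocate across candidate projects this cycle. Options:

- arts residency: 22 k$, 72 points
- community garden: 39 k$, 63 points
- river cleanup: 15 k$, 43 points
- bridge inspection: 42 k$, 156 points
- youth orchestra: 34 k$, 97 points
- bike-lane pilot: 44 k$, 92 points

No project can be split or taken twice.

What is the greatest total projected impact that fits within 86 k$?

Density check — bridge inspection 3.71, arts residency 3.27, river cleanup 2.87, youth orchestra 2.85 are the best per k$.
Taking arts residency + river cleanup + bridge inspection: 79 k$ used, 271 in projected impact.
The closest alternative, bridge inspection + youth orchestra, reaches only 253.

271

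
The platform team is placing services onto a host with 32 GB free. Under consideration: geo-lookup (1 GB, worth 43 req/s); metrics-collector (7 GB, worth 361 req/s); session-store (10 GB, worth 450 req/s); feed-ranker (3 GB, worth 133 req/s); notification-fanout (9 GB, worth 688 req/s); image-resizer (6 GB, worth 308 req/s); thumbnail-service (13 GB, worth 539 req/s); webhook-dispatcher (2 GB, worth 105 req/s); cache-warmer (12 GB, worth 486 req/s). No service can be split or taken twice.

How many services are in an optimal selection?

The maximum throughput within 32 GB is 1807.
metrics-collector + session-store + notification-fanout + image-resizer hits 1807 at 32 GB.
All optima have 4 services.

4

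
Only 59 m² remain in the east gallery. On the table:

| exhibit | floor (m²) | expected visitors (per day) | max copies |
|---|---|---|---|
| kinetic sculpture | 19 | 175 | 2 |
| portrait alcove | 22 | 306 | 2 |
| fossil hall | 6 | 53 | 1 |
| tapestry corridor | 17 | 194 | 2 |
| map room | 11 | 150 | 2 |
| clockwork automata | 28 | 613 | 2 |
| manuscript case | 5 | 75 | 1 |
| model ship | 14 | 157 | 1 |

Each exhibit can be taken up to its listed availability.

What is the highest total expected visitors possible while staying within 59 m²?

By expected visitors per m²: clockwork automata 21.89, manuscript case 15.00, portrait alcove 13.91 lead.
Taking 2×clockwork automata: 56 m² used, 1226 in expected visitors.
The spare 3 m² is too small for any remaining exhibit, and no exchange beats 1226.

1226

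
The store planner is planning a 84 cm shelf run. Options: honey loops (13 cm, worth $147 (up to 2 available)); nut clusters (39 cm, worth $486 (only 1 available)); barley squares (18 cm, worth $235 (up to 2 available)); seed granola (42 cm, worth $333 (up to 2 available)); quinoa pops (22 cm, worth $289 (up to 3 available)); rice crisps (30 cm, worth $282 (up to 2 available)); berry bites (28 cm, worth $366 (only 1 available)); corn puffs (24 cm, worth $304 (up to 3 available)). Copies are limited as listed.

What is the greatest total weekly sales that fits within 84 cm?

1102

By weekly sales per cm: quinoa pops 13.14, berry bites 13.07, barley squares 13.06, corn puffs 12.67 lead.
Taking barley squares + 3×quinoa pops: 84 cm used, 1102 in weekly sales.
That's the maximum — no swap from here does better than 1102.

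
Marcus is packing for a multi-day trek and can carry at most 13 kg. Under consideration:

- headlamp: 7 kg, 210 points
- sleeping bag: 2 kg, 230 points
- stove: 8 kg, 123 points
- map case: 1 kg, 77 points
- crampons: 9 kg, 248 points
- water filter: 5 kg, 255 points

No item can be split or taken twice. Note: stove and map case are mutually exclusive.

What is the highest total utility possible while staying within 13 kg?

The ratio ordering already packs tightly: sleeping bag + map case + water filter, 8 kg, 562.
Runner-up sleeping bag + map case + crampons tops out at 555.

562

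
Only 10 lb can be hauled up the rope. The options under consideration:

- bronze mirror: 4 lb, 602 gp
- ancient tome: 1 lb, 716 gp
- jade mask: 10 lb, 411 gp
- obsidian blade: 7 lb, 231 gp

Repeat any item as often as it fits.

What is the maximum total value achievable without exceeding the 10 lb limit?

Best packing: 10×ancient tome — 10 lb, 7160 total.

7160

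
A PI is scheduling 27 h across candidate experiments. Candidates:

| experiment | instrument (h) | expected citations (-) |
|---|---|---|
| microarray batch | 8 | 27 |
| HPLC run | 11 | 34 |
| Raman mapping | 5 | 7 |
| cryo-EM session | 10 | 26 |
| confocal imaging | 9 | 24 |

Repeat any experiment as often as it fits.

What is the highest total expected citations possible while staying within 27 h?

88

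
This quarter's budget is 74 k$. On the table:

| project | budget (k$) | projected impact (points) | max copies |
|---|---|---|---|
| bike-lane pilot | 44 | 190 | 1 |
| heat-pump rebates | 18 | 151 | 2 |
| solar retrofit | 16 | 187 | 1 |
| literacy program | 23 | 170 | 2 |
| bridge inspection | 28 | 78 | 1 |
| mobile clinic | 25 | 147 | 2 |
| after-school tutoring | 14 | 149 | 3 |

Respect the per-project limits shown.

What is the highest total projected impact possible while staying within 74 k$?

Filling by ratio: solar retrofit + 3×after-school tutoring for 634, with 16 k$ left unused.
The 28 k$ tied up in 2×after-school tutoring is better spent on heat-pump rebates + literacy program — total rises to 657 (71 k$).
The spare 3 k$ is too small for any remaining project, and no exchange beats 657.

657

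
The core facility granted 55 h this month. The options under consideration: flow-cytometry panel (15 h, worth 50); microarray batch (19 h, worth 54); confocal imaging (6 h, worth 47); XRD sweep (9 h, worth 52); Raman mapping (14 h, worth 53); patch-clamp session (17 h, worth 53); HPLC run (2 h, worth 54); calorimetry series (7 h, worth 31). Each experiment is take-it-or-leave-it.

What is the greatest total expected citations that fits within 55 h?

By expected citations per h: HPLC run 27.00, confocal imaging 7.83, XRD sweep 5.78, calorimetry series 4.43 lead.
Greedy by ratio would take flow-cytometry panel + confocal imaging + XRD sweep + Raman mapping + HPLC run + calorimetry series: 53 h used, total 287.
The 15 h tied up in flow-cytometry panel is better spent on patch-clamp session — total rises to 290 (55 h).
The closest alternative, flow-cytometry panel + confocal imaging + XRD sweep + Raman mapping + HPLC run + calorimetry series, reaches only 287.

290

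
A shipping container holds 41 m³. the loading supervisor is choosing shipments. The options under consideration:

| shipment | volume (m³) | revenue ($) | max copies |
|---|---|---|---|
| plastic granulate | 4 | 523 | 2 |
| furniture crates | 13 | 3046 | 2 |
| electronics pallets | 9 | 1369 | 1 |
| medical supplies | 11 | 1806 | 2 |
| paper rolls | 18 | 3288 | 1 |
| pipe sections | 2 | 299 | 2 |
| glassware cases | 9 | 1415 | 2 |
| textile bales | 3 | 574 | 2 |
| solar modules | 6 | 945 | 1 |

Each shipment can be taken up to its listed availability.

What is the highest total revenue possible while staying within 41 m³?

8655

A density-first pass picks 2×furniture crates + pipe sections + 2×textile bales + solar modules — 8484 at 40 m³.
Replace pipe sections and solar modules with glassware cases: the trade gains 171 net, giving 8655 at 41 m³.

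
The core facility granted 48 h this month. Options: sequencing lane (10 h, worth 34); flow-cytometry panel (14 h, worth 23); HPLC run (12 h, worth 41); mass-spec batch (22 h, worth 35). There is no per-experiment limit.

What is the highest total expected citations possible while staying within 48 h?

Taking 4×HPLC run: 48 h used, 164 in expected citations.
Nothing else within 48 h beats 164.

164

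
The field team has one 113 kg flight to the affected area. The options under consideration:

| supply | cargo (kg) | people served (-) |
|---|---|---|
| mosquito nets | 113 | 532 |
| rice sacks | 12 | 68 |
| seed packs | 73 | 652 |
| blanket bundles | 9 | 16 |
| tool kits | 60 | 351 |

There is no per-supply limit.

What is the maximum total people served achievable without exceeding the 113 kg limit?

856

By people served per kg: seed packs 8.93, tool kits 5.85, rice sacks 5.67 lead.
The ratio ordering already packs tightly: 3×rice sacks + seed packs, 109 kg, 856.
That's the maximum — no swap from here does better than 856.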